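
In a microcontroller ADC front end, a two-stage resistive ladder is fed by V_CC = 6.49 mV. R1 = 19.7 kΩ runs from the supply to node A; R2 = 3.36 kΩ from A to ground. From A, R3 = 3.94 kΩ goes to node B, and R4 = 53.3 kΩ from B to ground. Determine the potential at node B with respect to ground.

V_B ≈ 0.838 mV

Looking into the second stage from A: R3 + R4 = 57.24 kΩ appears in parallel with R2.
R2 ‖ (R3+R4) = 3.174 kΩ.
V_A = 6.49 × 3.174/(19.7 + 3.174) = 0.9005 mV.
V_B = V_A × 0.9312 = 0.8385 mV.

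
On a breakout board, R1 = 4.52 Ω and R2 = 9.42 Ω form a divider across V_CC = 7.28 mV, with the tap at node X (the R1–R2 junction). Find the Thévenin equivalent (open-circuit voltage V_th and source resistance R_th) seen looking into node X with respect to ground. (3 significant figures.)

Open-circuit (no load on X): V_th = V_CC · R2/(R1 + R2) = 7.28 × 9.42/(4.520 + 9.42) = 4.919 mV.
With V_CC suppressed (replaced by a short), R_th = R1 ‖ R2 = (4.520 × 9.42)/(4.520 + 9.42) = 3.054 Ω.

V_th ≈ 4.92 mV, R_th ≈ 3.05 Ω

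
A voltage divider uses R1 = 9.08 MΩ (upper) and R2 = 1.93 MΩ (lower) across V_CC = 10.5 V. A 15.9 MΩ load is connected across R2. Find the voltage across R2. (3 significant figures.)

V_out ≈ 1.67 V

First combine the lower leg with the load: R2 ‖ R_L = 1.721 MΩ.
Now apply the divider: V_out = 10.5 × 0.1593 = 1.673 V.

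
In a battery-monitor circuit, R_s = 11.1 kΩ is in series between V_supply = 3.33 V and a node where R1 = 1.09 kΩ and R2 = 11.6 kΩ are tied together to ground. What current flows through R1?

Combine the parallel branches: R_p = (1/1.09 + 1/11.6)⁻¹ = 0.9964 kΩ.
V_A = 3.33 × 0.9964/12.10 = 0.2743 V.
I(R1) = V_A / R1 = 0.2743/1.09 = 0.2516 mA.

I ≈ 0.252 mA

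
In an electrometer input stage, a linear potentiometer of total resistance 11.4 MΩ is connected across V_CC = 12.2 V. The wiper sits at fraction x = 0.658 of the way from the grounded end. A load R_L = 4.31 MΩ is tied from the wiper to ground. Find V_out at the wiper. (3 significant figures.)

V_out ≈ 5.03 V

Split the track: R_lower = x·R_p = 7.501 MΩ, R_upper = (1−x)·R_p = 3.899 MΩ.
(x·R_p) ‖ R_L = 2.737 MΩ.
V_out = 12.2 × 2.737/(3.899 + 2.737) = 5.032 V.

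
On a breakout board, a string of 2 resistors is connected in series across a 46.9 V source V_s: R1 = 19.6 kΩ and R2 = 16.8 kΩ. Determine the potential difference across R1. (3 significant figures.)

V ≈ 25.3 V

Total series resistance ΣR = 19.6 + 16.8 = 36.40 kΩ.
By the voltage-divider rule, V = 46.9 × 19.60/36.40 = 25.25 V.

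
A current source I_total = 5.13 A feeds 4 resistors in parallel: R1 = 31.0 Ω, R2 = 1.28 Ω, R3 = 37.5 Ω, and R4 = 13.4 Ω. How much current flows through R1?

I ≈ 0.181 A

Total conductance ΣG = 1/31.0 + 1/1.28 + 1/37.5 + 1/13.4 = 0.9148 (units of 1/Ω).
Current divider: I(R1) = I_total · G_k/ΣG = 5.13 × (0.03226/0.9148) = 5.13 × 0.03526 = 0.1809 A.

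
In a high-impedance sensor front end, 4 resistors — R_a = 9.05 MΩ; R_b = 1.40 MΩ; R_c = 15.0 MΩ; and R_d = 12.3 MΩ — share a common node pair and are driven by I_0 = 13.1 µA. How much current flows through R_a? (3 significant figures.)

I ≈ 1.49 µA

ΣG = 1/9.05 + 1/1.40 + 1/15.0 + 1/12.3 = 0.9728.
R_a takes the fraction G_k/ΣG = 0.1105/0.9728 = 0.1136, so I = 13.1 × 0.1136 = 1.488 µA.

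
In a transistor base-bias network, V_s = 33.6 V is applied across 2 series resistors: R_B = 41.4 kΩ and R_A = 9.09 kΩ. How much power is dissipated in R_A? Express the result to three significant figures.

P ≈ 4.03 mW

ΣR = 50.49 kΩ → I = 33.6/50.49 = 0.6655 mA.
P(R_A) = I²·R_A = (0.6655)² × 9.09 = 4.026 mW.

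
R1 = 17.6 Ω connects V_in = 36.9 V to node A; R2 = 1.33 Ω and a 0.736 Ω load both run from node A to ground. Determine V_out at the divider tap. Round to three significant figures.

V_out ≈ 0.967 V

The load sits in parallel with R2, giving an effective lower resistance R2' = R2·R_L/(R2+R_L) = 0.4738 Ω.
Now apply the divider: V_out = 36.9 × 0.02621 = 0.9673 V.
(Unloaded it would be 2.59 V; the load pulls it down.)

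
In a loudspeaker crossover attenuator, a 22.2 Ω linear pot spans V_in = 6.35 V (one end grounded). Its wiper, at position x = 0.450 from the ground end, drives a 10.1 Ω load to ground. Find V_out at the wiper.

The pot divides into 12.21 Ω above the wiper and 9.990 Ω below.
Lower segment in parallel with the load: 9.990 ‖ 10.1 = 5.022 Ω.
Loaded-divider output: V_out = 6.35 × 0.2914 = 1.851 V.

V_out ≈ 1.85 V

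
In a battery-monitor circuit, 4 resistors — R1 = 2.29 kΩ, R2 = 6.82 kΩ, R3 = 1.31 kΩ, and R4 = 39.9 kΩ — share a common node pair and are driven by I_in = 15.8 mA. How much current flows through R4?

I ≈ 0.289 mA

ΣG = 1/2.29 + 1/6.82 + 1/1.31 + 1/39.9 = 1.372.
R4 takes the fraction G_k/ΣG = 0.02506/1.372 = 0.01827, so I = 15.8 × 0.01827 = 0.2887 mA.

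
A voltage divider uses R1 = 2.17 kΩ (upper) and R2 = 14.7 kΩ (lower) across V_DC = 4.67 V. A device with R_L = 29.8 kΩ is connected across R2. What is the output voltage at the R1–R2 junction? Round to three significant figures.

R2 ‖ R_L = (14.7 × 29.8)/(14.7 + 29.8) = 9.844 kΩ.
Now apply the divider: V_out = 4.67 × 0.8194 = 3.826 V.

V_out ≈ 3.83 V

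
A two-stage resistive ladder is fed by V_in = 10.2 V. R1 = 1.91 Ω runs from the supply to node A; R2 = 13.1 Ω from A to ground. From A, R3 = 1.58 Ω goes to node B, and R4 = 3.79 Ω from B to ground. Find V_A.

Looking into the second stage from A: R3 + R4 = 5.370 Ω appears in parallel with R2.
Effective lower resistance at A: R2 ‖ 5.370 = 3.809 Ω.
So V_A = 10.2 × 0.6660 = 6.793 V.

V_A ≈ 6.79 V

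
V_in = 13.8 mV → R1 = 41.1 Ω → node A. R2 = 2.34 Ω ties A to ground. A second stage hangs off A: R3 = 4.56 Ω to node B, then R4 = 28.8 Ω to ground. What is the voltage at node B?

V_B ≈ 0.602 mV

Node A sees R2 in parallel with the series input of stage 2, R3 + R4 = 33.36 Ω.
R2 ‖ (R3+R4) = 2.187 Ω.
So V_A = 13.8 × 0.05051 = 0.6971 mV.
V_B = V_A × 0.8633 = 0.6018 mV.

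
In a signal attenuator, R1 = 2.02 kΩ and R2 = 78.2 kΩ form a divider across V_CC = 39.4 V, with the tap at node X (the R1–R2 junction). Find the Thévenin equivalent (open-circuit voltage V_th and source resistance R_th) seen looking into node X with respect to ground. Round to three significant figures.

V_th is the unloaded tap voltage: V_CC · R2/(R1+R2) = 39.4 × 0.9748 = 38.41 V.
Looking into X with the source shorted: R_th = R1·R2/(R1+R2) = 2.020 × 78.2/80.22 = 1.969 kΩ.

V_th ≈ 38.4 V, R_th ≈ 1.97 kΩ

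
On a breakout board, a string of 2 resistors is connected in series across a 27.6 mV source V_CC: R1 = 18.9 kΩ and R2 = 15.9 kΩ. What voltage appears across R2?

V ≈ 12.6 mV

Total series resistance ΣR = 18.9 + 15.9 = 34.80 kΩ.
V = V_CC · R/ΣR = 27.6 × 0.4569 = 12.61 mV.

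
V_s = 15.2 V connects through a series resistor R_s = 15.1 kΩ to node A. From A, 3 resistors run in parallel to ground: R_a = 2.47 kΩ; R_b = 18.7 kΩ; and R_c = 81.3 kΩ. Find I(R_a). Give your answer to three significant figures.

Parallel bank: R_p = 1/(1/2.47 + 1/18.7 + 1/81.3) = 2.125 kΩ.
Node voltage V_A = V_s · R_p/(R_s + R_p) = 15.2 × 0.1234 = 1.875 V.
I(R_a) = V_A / R_a = 1.875/2.47 = 0.7591 mA.

I ≈ 0.759 mA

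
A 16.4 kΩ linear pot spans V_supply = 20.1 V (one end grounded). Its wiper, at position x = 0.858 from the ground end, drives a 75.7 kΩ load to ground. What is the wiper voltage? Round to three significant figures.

Split the track: R_lower = x·R_p = 14.07 kΩ, R_upper = (1−x)·R_p = 2.329 kΩ.
(x·R_p) ‖ R_L = 11.87 kΩ.
Then V_out = V_supply · 11.87/(2.329 + 11.87) = 16.80 V.

V_out ≈ 16.8 V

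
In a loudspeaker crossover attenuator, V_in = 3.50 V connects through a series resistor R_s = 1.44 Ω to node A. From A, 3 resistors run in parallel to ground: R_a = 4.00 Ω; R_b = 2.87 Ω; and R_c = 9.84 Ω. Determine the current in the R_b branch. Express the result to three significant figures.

I ≈ 0.607 A

Combine the parallel branches: R_p = (1/4.00 + 1/2.87 + 1/9.84)⁻¹ = 1.428 Ω.
V_A = 3.50 × 1.428/2.868 = 1.743 V.
Branch current I = V_A/R_b = 1.743/2.87 = 0.6073 A.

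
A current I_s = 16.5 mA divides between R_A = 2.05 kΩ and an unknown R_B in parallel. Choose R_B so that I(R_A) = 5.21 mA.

Two-branch current divider: I_A = I_s · R_B/(R_A + R_B).
With f = 0.3158, R_B = R_A · f/(1−f) = 2.05 × 0.4615 = 0.9460 kΩ.

R_B ≈ 0.946 kΩ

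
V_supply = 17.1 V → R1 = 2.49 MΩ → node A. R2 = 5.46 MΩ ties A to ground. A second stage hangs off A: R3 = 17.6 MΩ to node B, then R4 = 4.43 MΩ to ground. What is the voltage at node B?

V_B ≈ 2.19 V

Node A sees R2 in parallel with the series input of stage 2, R3 + R4 = 22.03 MΩ.
R2 ‖ (R3+R4) = 4.376 MΩ.
V_A = 17.1 × 4.376/(2.49 + 4.376) = 10.90 V.
Stage 2 is unloaded, so V_B = V_A · R4/(R3+R4) = 10.90 × 4.43/22.03 = 2.192 V.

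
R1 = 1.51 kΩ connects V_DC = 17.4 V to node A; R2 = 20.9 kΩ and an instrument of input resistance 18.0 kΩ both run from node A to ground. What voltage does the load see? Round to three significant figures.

R2 ‖ R_L = (20.9 × 18.0)/(20.9 + 18.0) = 9.671 kΩ.
Now apply the divider: V_out = 17.4 × 0.8649 = 15.05 V.
(Unloaded it would be 16.2 V; the load pulls it down.)

V_out ≈ 15.1 V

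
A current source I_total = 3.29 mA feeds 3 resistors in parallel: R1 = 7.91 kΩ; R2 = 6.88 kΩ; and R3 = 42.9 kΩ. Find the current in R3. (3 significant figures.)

Total conductance ΣG = 1/7.91 + 1/6.88 + 1/42.9 = 0.2951 (units of 1/kΩ).
By the current-divider rule, I = I_total · G_k/ΣG = 3.29 × 0.07900 = 0.2599 mA.

I ≈ 0.260 mA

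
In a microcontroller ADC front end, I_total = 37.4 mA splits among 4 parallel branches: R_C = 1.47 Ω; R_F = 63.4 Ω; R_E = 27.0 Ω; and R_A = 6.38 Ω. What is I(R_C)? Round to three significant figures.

Conductances: ΣG = 1/1.47 + 1/63.4 + 1/27.0 + 1/6.38 = 0.8898 (1/Ω).
By the current-divider rule, I = I_total · G_k/ΣG = 37.4 × 0.7645 = 28.59 mA.

I ≈ 28.6 mA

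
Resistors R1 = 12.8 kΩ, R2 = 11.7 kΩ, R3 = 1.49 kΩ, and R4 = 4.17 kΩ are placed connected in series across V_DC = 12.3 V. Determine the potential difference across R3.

ΣR = 12.8 + 11.7 + 1.49 + 4.17 = 30.16 kΩ.
By the voltage-divider rule, V = 12.3 × 1.490/30.16 = 0.6077 V.

V ≈ 0.608 V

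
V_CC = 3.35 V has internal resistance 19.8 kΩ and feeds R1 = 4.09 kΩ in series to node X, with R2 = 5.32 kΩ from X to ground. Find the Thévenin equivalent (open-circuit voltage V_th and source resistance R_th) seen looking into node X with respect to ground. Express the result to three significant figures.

R1' = 19.8 + 4.09 = 23.89 kΩ (source resistance + R1).
With X open, the divider is unloaded: V_th = 3.35 × 5.32/29.21 = 0.6101 V.
Zeroing V_CC shorts the top of R1' to ground, so R_th = R1' ‖ R2 = 4.351 kΩ.

V_th ≈ 0.610 V, R_th ≈ 4.35 kΩ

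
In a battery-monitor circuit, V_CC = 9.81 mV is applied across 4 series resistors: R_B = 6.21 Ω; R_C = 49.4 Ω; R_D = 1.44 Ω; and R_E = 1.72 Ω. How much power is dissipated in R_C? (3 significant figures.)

P ≈ 1.38 µW

Series current I = V_CC/ΣR = 9.81/58.77 = 0.1669 mA.
V(R_C) = I·R = 8.246 mV; P = V·I = 8.246 × 0.1669 = 1.376 µW.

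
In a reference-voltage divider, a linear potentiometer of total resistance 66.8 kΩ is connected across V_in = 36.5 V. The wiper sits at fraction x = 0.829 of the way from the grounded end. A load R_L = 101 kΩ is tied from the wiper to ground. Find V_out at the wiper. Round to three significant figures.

V_out ≈ 27.7 V

Lower segment x·R_p = 55.38 kΩ; upper segment (1−x)·R_p = 11.42 kΩ.
Lower segment in parallel with the load: 55.38 ‖ 101 = 35.77 kΩ.
Then V_out = V_in · 35.77/(11.42 + 35.77) = 27.66 V.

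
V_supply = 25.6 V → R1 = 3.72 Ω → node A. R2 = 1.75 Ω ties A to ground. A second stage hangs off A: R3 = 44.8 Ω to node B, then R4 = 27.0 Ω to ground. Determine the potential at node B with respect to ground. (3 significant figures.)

Looking into the second stage from A: R3 + R4 = 71.80 Ω appears in parallel with R2.
Effective lower resistance at A: R2 ‖ 71.80 = 1.708 Ω.
So V_A = 25.6 × 0.3147 = 8.057 V.
V_B = V_A × 0.3760 = 3.030 V.

V_B ≈ 3.03 V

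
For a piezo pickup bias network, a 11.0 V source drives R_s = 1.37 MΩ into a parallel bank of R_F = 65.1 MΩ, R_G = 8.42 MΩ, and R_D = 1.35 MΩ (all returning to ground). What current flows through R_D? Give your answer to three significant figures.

Equivalent of the parallel group: R_p = 1.143 MΩ.
V_A = 11.0 × 1.143/2.513 = 5.003 V.
Branch current I = V_A/R_D = 5.003/1.35 = 3.706 µA.

I ≈ 3.71 µA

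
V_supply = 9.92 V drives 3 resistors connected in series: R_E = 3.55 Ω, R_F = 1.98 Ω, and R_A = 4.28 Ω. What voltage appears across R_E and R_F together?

Total series resistance ΣR = 3.55 + 1.98 + 4.28 = 9.810 Ω.
R_{R_E..R_F} = 3.55 + 1.98 = 5.530 Ω.
V = V_supply · R/ΣR = 9.92 × 0.5637 = 5.592 V.

V ≈ 5.59 V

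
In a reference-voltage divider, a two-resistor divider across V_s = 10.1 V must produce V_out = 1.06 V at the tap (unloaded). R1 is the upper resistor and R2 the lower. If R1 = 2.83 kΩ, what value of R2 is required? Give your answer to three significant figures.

R2 ≈ 0.332 kΩ

Required fraction k = V_out/V_s = 0.1050.
R2 = R1 · 0.1050/(1 − 0.1050) = 0.3318 kΩ.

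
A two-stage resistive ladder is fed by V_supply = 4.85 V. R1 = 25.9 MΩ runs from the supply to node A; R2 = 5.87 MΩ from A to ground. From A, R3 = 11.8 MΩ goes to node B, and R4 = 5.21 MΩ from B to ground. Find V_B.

Node A sees R2 in parallel with the series input of stage 2, R3 + R4 = 17.01 MΩ.
Effective lower resistance at A: R2 ‖ 17.01 = 4.364 MΩ.
First divider: V_A = V_supply · 4.364/(25.9 + 4.364) = 0.6994 V.
Then the unloaded second divider: V_B = V_A × R4/(R3+R4) = 0.6994 × 0.3063 = 0.2142 V.

V_B ≈ 0.214 V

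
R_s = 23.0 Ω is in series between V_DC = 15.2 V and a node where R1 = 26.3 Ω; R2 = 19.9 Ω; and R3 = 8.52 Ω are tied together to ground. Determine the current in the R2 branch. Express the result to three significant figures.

Combine the parallel branches: R_p = (1/26.3 + 1/19.9 + 1/8.52)⁻¹ = 4.863 Ω.
V_A = 15.2 × 4.863/27.86 = 2.653 V.
Branch current I = V_A/R2 = 2.653/19.9 = 0.1333 A.

I ≈ 0.133 A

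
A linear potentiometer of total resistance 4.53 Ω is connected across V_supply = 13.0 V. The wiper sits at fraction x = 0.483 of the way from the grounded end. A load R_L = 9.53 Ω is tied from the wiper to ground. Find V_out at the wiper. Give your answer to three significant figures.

Split the track: R_lower = x·R_p = 2.188 Ω, R_upper = (1−x)·R_p = 2.342 Ω.
R_L loads the lower segment: effective lower R = 1.779 Ω.
V_out = 13.0 × 1.779/(2.342 + 1.779) = 5.613 V.

V_out ≈ 5.61 V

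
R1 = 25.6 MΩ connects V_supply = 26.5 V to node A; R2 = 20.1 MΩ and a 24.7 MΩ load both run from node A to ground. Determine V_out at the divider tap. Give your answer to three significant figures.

V_out ≈ 8.01 V

First combine the lower leg with the load: R2 ‖ R_L = 11.08 MΩ.
Then V_out = V_supply · R2'/(R1 + R2') = 26.5 × 11.08/36.68 = 8.006 V.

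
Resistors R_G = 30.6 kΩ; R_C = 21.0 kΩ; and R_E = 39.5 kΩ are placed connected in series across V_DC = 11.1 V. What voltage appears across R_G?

V ≈ 3.73 V

ΣR = 30.6 + 21.0 + 39.5 = 91.10 kΩ.
Voltage divider: V = V_DC · (30.60 / 91.10) = 11.1 × 0.3359 = 3.728 V.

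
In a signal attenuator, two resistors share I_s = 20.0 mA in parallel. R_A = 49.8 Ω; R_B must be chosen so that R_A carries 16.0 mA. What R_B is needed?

R_B ≈ 199 Ω

Two-branch current divider: I_A = I_s · R_B/(R_A + R_B).
With f = 0.8000, R_B = R_A · f/(1−f) = 49.8 × 4.000 = 199.2 Ω.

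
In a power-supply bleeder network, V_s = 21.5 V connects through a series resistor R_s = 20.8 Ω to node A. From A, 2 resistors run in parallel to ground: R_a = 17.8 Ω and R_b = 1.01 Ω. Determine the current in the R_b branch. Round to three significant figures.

I ≈ 0.935 A

Parallel bank: R_p = 1/(1/17.8 + 1/1.01) = 0.9558 Ω.
V_A = 21.5 × 0.9558/21.76 = 0.9445 V.
I(R_b) = V_A / R_b = 0.9445/1.01 = 0.9352 A.
(Equivalently: I_total = 0.9882 A, then current-divider fraction G_k/ΣG = 0.9463.)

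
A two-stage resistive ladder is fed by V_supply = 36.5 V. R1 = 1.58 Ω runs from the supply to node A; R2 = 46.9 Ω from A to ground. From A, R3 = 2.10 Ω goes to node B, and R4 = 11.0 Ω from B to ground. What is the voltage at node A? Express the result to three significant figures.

Looking into the second stage from A: R3 + R4 = 13.10 Ω appears in parallel with R2.
R2 ‖ (R3+R4) = 10.24 Ω.
First divider: V_A = V_supply · 10.24/(1.58 + 10.24) = 31.62 V.

V_A ≈ 31.6 V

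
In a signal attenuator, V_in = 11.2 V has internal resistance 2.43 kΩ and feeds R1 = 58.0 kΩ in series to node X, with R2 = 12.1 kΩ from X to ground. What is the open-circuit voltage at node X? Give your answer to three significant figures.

R1' = 2.43 + 58.0 = 60.43 kΩ (source resistance + R1).
V_th is the unloaded tap voltage: V_in · R2/(R1'+R2) = 11.2 × 0.1668 = 1.868 V.

V_th ≈ 1.87 V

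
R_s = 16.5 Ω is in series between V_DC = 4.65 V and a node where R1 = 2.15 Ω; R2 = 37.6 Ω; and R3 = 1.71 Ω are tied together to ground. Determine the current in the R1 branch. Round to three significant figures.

Parallel bank: R_p = 1/(1/2.15 + 1/37.6 + 1/1.71) = 0.9289 Ω.
V_A by voltage divider: V_A = 4.65 × 0.9289/(16.5 + 0.9289) = 0.2478 V.
Branch current I = V_A/R1 = 0.2478/2.15 = 0.1153 A.

I ≈ 0.115 A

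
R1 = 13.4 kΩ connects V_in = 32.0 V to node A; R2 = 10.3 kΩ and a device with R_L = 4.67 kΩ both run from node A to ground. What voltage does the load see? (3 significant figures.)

V_out ≈ 6.19 V

R2 ‖ R_L = (10.3 × 4.67)/(10.3 + 4.67) = 3.213 kΩ.
Then V_out = V_in · R2'/(R1 + R2') = 32.0 × 3.213/16.61 = 6.189 V.
(Unloaded it would be 13.9 V; the load pulls it down.)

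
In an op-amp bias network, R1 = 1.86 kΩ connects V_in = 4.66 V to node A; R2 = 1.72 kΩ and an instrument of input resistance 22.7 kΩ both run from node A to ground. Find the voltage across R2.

V_out ≈ 2.15 V

First combine the lower leg with the load: R2 ‖ R_L = 1.599 kΩ.
Then V_out = V_in · R2'/(R1 + R2') = 4.66 × 1.599/3.459 = 2.154 V.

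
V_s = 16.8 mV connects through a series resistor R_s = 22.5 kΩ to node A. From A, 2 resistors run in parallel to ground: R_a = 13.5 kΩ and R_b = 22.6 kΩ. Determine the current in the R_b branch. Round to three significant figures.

I ≈ 0.203 µA

Combine the parallel branches: R_p = (1/13.5 + 1/22.6)⁻¹ = 8.452 kΩ.
V_A = 16.8 × 8.452/30.95 = 4.587 mV.
I(R_b) = V_A / R_b = 4.587/22.6 = 0.2030 µA.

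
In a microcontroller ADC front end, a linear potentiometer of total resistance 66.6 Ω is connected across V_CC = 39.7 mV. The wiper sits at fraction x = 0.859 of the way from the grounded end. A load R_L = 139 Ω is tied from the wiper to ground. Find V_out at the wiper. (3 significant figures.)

Split the track: R_lower = x·R_p = 57.21 Ω, R_upper = (1−x)·R_p = 9.391 Ω.
(x·R_p) ‖ R_L = 40.53 Ω.
Then V_out = V_CC · 40.53/(9.391 + 40.53) = 32.23 mV.
(Unloaded: V_out = x·V_CC = 34.1 mV.)

V_out ≈ 32.2 mV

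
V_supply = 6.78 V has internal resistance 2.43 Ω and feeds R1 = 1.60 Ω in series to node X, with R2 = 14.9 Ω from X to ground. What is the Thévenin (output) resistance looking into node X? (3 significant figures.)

R1' = 2.43 + 1.60 = 4.030 Ω (source resistance + R1).
Zeroing V_supply shorts the top of R1' to ground, so R_th = R1' ‖ R2 = 3.172 Ω.

R_th ≈ 3.17 Ω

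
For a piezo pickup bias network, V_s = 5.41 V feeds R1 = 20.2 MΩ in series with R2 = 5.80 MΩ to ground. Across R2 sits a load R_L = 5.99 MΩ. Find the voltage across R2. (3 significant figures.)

First combine the lower leg with the load: R2 ‖ R_L = 2.947 MΩ.
Voltage divider with the loaded lower leg: V_out = 5.41 × 2.947/(20.2 + 2.947) = 5.41 × 0.1273 = 0.6887 V.
(Unloaded it would be 1.21 V; the load pulls it down.)

V_out ≈ 0.689 V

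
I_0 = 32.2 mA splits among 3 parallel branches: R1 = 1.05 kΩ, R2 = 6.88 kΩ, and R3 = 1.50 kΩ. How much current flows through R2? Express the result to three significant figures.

I ≈ 2.65 mA

ΣG = 1/1.05 + 1/6.88 + 1/1.50 = 1.764.
R2 takes the fraction G_k/ΣG = 0.1453/1.764 = 0.08238, so I = 32.2 × 0.08238 = 2.653 mA.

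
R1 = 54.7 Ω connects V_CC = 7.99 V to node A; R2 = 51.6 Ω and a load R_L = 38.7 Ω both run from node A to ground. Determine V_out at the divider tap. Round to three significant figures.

V_out ≈ 2.30 V

R2 ‖ R_L = (51.6 × 38.7)/(51.6 + 38.7) = 22.11 Ω.
Voltage divider with the loaded lower leg: V_out = 7.99 × 22.11/(54.7 + 22.11) = 7.99 × 0.2879 = 2.300 V.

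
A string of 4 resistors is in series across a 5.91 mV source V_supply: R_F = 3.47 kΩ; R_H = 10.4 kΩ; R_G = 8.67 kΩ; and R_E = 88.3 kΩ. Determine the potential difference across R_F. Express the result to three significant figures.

ΣR = 3.47 + 10.4 + 8.67 + 88.3 = 110.8 kΩ.
V = V_supply · R/ΣR = 5.91 × 0.03131 = 0.1850 mV.

V ≈ 0.185 mV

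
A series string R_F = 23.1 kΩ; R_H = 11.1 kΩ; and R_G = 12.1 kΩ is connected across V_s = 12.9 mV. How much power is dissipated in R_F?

P ≈ 1.79 nW

The common current is I = 12.9/46.30 = 0.2786 µA.
P = I²R = 0.07763 × 23.1 = 1.793 nW.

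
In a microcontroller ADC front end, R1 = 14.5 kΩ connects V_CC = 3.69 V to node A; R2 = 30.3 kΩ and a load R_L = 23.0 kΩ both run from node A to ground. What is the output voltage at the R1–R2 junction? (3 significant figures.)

V_out ≈ 1.75 V

First combine the lower leg with the load: R2 ‖ R_L = 13.08 kΩ.
Then V_out = V_CC · R2'/(R1 + R2') = 3.69 × 13.08/27.58 = 1.750 V.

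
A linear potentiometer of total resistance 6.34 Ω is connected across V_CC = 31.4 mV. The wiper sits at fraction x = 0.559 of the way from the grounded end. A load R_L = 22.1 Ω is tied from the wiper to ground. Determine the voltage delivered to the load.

Split the track: R_lower = x·R_p = 3.544 Ω, R_upper = (1−x)·R_p = 2.796 Ω.
Lower segment in parallel with the load: 3.544 ‖ 22.1 = 3.054 Ω.
Then V_out = V_CC · 3.054/(2.796 + 3.054) = 16.39 mV.

V_out ≈ 16.4 mV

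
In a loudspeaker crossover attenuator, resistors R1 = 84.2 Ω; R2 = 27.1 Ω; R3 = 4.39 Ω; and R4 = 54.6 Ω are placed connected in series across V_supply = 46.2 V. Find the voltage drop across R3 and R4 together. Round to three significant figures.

Total series resistance ΣR = 84.2 + 27.1 + 4.39 + 54.6 = 170.3 Ω.
R_{R3..R4} = 4.39 + 54.6 = 58.99 Ω.
V = V_supply · R/ΣR = 46.2 × 0.3464 = 16.00 V.

V ≈ 16.0 V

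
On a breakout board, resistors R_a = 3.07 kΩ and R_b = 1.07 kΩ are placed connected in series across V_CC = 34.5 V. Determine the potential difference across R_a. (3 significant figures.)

Total series resistance ΣR = 3.07 + 1.07 = 4.140 kΩ.
Voltage divider: V = V_CC · (3.070 / 4.140) = 34.5 × 0.7415 = 25.58 V.

V ≈ 25.6 V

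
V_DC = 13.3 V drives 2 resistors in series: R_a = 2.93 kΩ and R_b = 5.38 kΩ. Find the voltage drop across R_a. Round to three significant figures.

Series total: ΣR = 2.93 + 5.38 = 8.310 kΩ.
Voltage divider: V = V_DC · (2.930 / 8.310) = 13.3 × 0.3526 = 4.689 V.

V ≈ 4.69 V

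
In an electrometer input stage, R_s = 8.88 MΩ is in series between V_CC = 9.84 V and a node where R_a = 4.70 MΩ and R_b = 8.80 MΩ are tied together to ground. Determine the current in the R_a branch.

I ≈ 0.537 µA

Combine the parallel branches: R_p = (1/4.70 + 1/8.80)⁻¹ = 3.064 MΩ.
Node voltage V_A = V_CC · R_p/(R_s + R_p) = 9.84 × 0.2565 = 2.524 V.
Branch current I = V_A/R_a = 2.524/4.70 = 0.5370 µA.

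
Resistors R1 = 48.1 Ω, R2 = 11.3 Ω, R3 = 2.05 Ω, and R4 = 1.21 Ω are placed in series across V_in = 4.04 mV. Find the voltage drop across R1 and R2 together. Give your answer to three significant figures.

V ≈ 3.83 mV

Series total: ΣR = 48.1 + 11.3 + 2.05 + 1.21 = 62.66 Ω.
R_{R1..R2} = 48.1 + 11.3 = 59.40 Ω.
V = V_in · R/ΣR = 4.04 × 0.9480 = 3.830 mV.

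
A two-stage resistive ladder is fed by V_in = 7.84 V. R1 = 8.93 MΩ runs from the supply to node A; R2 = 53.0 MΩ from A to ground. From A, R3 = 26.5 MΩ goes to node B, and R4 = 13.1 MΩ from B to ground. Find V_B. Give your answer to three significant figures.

V_B ≈ 1.86 V

The second stage (R3 + R4 = 39.60 MΩ) loads node A in parallel with R2.
Effective lower resistance at A: R2 ‖ 39.60 = 22.67 MΩ.
So V_A = 7.84 × 0.7174 = 5.624 V.
Stage 2 is unloaded, so V_B = V_A · R4/(R3+R4) = 5.624 × 13.1/39.60 = 1.861 V.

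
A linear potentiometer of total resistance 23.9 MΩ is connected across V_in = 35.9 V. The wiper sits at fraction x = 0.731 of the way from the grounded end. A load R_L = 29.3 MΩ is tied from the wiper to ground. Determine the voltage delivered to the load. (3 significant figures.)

V_out ≈ 22.6 V

Lower segment x·R_p = 17.47 MΩ; upper segment (1−x)·R_p = 6.429 MΩ.
R_L loads the lower segment: effective lower R = 10.94 MΩ.
V_out = 35.9 × 10.94/(6.429 + 10.94) = 22.62 V.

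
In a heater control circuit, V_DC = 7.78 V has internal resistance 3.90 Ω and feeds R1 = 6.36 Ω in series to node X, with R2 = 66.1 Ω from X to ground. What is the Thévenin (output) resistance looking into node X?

R_th ≈ 8.88 Ω

R1' = 3.90 + 6.36 = 10.26 Ω (source resistance + R1).
Looking into X with the source shorted: R_th = R1'·R2/(R1'+R2) = 10.26 × 66.1/76.36 = 8.881 Ω.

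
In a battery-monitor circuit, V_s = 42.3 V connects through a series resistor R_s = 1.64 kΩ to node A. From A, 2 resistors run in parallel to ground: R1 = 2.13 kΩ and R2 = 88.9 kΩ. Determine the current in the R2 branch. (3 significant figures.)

I ≈ 0.266 mA

Combine the parallel branches: R_p = (1/2.13 + 1/88.9)⁻¹ = 2.080 kΩ.
V_A by voltage divider: V_A = 42.3 × 2.080/(1.64 + 2.080) = 23.65 V.
Branch current I = V_A/R2 = 23.65/88.9 = 0.2661 mA.
(Check via current divider: I_total = 11.37 mA; share G_k/ΣG = 0.02340 → same result.)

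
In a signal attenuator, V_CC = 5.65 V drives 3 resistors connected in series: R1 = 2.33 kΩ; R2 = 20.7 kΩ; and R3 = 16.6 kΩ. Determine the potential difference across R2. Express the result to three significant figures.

V ≈ 2.95 V

Series total: ΣR = 2.33 + 20.7 + 16.6 = 39.63 kΩ.
Voltage divider: V = V_CC · (20.70 / 39.63) = 5.65 × 0.5223 = 2.951 V.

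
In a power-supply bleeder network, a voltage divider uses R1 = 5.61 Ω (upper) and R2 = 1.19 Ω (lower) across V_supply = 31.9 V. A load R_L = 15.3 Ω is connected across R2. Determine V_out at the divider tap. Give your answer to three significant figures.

The load sits in parallel with R2, giving an effective lower resistance R2' = R2·R_L/(R2+R_L) = 1.104 Ω.
Voltage divider with the loaded lower leg: V_out = 31.9 × 1.104/(5.61 + 1.104) = 31.9 × 0.1644 = 5.246 V.

V_out ≈ 5.25 V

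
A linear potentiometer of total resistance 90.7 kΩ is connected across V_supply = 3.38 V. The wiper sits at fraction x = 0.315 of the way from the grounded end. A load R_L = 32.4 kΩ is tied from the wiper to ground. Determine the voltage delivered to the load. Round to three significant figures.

V_out ≈ 0.664 V

The pot divides into 62.13 kΩ above the wiper and 28.57 kΩ below.
(x·R_p) ‖ R_L = 15.18 kΩ.
V_out = 3.38 × 15.18/(62.13 + 15.18) = 0.6638 V.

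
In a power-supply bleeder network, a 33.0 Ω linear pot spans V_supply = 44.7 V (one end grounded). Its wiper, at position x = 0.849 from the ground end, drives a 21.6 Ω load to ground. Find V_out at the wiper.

Split the track: R_lower = x·R_p = 28.02 Ω, R_upper = (1−x)·R_p = 4.983 Ω.
Lower segment in parallel with the load: 28.02 ‖ 21.6 = 12.20 Ω.
V_out = 44.7 × 12.20/(4.983 + 12.20) = 31.73 V.

V_out ≈ 31.7 V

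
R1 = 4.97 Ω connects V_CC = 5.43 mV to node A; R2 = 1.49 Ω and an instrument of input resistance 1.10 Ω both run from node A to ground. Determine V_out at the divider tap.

R2 ‖ R_L = (1.49 × 1.10)/(1.49 + 1.10) = 0.6328 Ω.
Then V_out = V_CC · R2'/(R1 + R2') = 5.43 × 0.6328/5.603 = 0.6133 mV.

V_out ≈ 0.613 mV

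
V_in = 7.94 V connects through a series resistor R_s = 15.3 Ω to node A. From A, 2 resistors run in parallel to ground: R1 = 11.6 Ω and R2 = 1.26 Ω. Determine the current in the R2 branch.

I ≈ 0.436 A

Combine the parallel branches: R_p = (1/11.6 + 1/1.26)⁻¹ = 1.137 Ω.
Node voltage V_A = V_in · R_p/(R_s + R_p) = 7.94 × 0.06915 = 0.5490 V.
I(R2) = V_A / R2 = 0.5490/1.26 = 0.4357 A.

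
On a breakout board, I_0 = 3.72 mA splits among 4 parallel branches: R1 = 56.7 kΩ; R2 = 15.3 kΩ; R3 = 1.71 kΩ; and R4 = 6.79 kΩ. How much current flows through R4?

I ≈ 0.672 mA

Conductances: ΣG = 1/56.7 + 1/15.3 + 1/1.71 + 1/6.79 = 0.8151 (1/kΩ).
R4 takes the fraction G_k/ΣG = 0.1473/0.8151 = 0.1807, so I = 3.72 × 0.1807 = 0.6722 mA.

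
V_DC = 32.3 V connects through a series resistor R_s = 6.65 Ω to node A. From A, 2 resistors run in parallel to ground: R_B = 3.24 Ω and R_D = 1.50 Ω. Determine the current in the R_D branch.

I ≈ 2.88 A

Equivalent of the parallel group: R_p = 1.025 Ω.
V_A by voltage divider: V_A = 32.3 × 1.025/(6.65 + 1.025) = 4.315 V.
Branch current I = V_A/R_D = 4.315/1.50 = 2.877 A.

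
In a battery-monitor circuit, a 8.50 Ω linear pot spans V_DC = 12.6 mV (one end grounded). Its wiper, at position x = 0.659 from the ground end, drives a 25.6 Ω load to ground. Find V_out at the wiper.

Split the track: R_lower = x·R_p = 5.602 Ω, R_upper = (1−x)·R_p = 2.898 Ω.
R_L loads the lower segment: effective lower R = 4.596 Ω.
Then V_out = V_DC · 4.596/(2.898 + 4.596) = 7.727 mV.

V_out ≈ 7.73 mV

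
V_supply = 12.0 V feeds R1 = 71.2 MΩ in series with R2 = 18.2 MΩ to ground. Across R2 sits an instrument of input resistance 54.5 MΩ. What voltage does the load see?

First combine the lower leg with the load: R2 ‖ R_L = 13.64 MΩ.
Now apply the divider: V_out = 12.0 × 0.1608 = 1.930 V.

V_out ≈ 1.93 V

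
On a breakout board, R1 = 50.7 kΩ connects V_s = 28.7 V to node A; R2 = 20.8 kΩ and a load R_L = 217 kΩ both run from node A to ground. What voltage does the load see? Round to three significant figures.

R2 ‖ R_L = (20.8 × 217)/(20.8 + 217) = 18.98 kΩ.
Now apply the divider: V_out = 28.7 × 0.2724 = 7.818 V.

V_out ≈ 7.82 V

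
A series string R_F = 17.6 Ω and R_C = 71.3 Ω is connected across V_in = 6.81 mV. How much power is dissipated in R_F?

The common current is I = 6.81/88.90 = 0.07660 mA.
P(R_F) = I²·R_F = (0.07660)² × 17.6 = 0.1033 µW.

P ≈ 0.103 µW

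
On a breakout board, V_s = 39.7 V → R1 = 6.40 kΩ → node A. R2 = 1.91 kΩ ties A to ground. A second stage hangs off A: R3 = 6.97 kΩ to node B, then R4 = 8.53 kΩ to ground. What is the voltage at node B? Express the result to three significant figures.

Looking into the second stage from A: R3 + R4 = 15.50 kΩ appears in parallel with R2.
Effective lower resistance at A: R2 ‖ 15.50 = 1.700 kΩ.
So V_A = 39.7 × 0.2099 = 8.334 V.
Stage 2 is unloaded, so V_B = V_A · R4/(R3+R4) = 8.334 × 8.53/15.50 = 4.586 V.

V_B ≈ 4.59 V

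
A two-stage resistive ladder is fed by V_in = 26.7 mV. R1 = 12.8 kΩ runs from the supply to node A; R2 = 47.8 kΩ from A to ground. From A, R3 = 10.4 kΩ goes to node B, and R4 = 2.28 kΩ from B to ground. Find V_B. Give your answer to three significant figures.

V_B ≈ 2.11 mV

Looking into the second stage from A: R3 + R4 = 12.68 kΩ appears in parallel with R2.
Effective lower resistance at A: R2 ‖ 12.68 = 10.02 kΩ.
First divider: V_A = V_in · 10.02/(12.8 + 10.02) = 11.72 mV.
V_B = V_A × 0.1798 = 2.108 mV.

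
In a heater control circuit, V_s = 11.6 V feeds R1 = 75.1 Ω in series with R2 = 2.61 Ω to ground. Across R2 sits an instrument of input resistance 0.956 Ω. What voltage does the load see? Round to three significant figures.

The load sits in parallel with R2, giving an effective lower resistance R2' = R2·R_L/(R2+R_L) = 0.6997 Ω.
Then V_out = V_s · R2'/(R1 + R2') = 11.6 × 0.6997/75.80 = 0.1071 V.

V_out ≈ 0.107 V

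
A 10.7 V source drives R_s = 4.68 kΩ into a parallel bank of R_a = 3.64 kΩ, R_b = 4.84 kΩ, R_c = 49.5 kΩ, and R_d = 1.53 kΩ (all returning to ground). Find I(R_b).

I ≈ 0.345 mA

Parallel bank: R_p = 1/(1/3.64 + 1/4.84 + 1/49.5 + 1/1.53) = 0.8657 kΩ.
V_A = 10.7 × 0.8657/5.546 = 1.670 V.
I(R_b) = V_A / R_b = 1.670/4.84 = 0.3451 mA.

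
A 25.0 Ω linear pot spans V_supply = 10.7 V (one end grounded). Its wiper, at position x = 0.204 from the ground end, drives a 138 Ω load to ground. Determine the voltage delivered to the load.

V_out ≈ 2.12 V

The pot divides into 19.90 Ω above the wiper and 5.100 Ω below.
R_L loads the lower segment: effective lower R = 4.918 Ω.
Loaded-divider output: V_out = 10.7 × 0.1982 = 2.120 V.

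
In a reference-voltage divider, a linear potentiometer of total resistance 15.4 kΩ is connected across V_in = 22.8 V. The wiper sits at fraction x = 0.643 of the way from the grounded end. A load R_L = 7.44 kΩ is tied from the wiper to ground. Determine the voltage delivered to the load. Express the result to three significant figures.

V_out ≈ 9.94 V

Split the track: R_lower = x·R_p = 9.902 kΩ, R_upper = (1−x)·R_p = 5.498 kΩ.
Lower segment in parallel with the load: 9.902 ‖ 7.44 = 4.248 kΩ.
V_out = 22.8 × 4.248/(5.498 + 4.248) = 9.938 V.
(Unloaded: V_out = x·V_in = 14.7 V.)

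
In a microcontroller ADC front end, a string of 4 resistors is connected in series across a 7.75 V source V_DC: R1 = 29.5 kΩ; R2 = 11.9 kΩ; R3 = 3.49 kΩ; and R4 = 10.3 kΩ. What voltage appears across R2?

Total series resistance ΣR = 29.5 + 11.9 + 3.49 + 10.3 = 55.19 kΩ.
Voltage divider: V = V_DC · (11.90 / 55.19) = 7.75 × 0.2156 = 1.671 V.

V ≈ 1.67 V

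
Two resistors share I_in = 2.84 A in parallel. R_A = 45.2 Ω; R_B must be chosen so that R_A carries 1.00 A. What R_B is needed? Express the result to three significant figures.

Two-branch current divider: I_A = I_in · R_B/(R_A + R_B).
1.00/2.84 = R_B/(R_A + R_B) → R_B = R_A · (0.3521)/(1 − 0.3521) = 45.2 × 0.5435 = 24.57 Ω.

R_B ≈ 24.6 Ω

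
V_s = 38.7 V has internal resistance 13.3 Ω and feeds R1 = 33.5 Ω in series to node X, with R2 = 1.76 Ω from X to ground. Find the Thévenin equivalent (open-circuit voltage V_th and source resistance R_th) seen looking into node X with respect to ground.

R1' = 13.3 + 33.5 = 46.80 Ω (source resistance + R1).
With X open, the divider is unloaded: V_th = 38.7 × 1.76/48.56 = 1.403 V.
Zeroing V_s shorts the top of R1' to ground, so R_th = R1' ‖ R2 = 1.696 Ω.

V_th ≈ 1.40 V, R_th ≈ 1.70 Ω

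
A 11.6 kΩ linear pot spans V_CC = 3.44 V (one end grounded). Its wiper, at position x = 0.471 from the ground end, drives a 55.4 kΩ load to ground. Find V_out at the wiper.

The pot divides into 6.136 kΩ above the wiper and 5.464 kΩ below.
(x·R_p) ‖ R_L = 4.973 kΩ.
Loaded-divider output: V_out = 3.44 × 0.4476 = 1.540 V.

V_out ≈ 1.54 V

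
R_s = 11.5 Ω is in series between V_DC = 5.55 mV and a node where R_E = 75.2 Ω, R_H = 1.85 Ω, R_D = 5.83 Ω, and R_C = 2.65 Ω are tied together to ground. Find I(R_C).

I ≈ 0.153 mA

Equivalent of the parallel group: R_p = 0.9068 Ω.
V_A = 5.55 × 0.9068/12.41 = 0.4057 mV.
I(R_C) = V_A / R_C = 0.4057/2.65 = 0.1531 mA.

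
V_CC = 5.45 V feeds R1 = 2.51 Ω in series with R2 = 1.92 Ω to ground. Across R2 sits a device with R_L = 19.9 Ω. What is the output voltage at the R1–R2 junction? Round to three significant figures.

The load sits in parallel with R2, giving an effective lower resistance R2' = R2·R_L/(R2+R_L) = 1.751 Ω.
Then V_out = V_CC · R2'/(R1 + R2') = 5.45 × 1.751/4.261 = 2.240 V.
(Unloaded it would be 2.36 V; the load pulls it down.)

V_out ≈ 2.24 V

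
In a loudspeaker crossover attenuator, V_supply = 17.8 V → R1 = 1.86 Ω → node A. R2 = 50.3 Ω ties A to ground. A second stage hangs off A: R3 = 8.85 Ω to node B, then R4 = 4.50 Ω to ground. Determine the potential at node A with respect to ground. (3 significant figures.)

Looking into the second stage from A: R3 + R4 = 13.35 Ω appears in parallel with R2.
Effective lower resistance at A: R2 ‖ 13.35 = 10.55 Ω.
First divider: V_A = V_supply · 10.55/(1.86 + 10.55) = 15.13 V.

V_A ≈ 15.1 V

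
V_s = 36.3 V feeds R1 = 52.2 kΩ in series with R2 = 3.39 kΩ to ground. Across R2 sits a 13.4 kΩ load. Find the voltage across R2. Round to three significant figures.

The load sits in parallel with R2, giving an effective lower resistance R2' = R2·R_L/(R2+R_L) = 2.706 kΩ.
Now apply the divider: V_out = 36.3 × 0.04928 = 1.789 V.

V_out ≈ 1.79 V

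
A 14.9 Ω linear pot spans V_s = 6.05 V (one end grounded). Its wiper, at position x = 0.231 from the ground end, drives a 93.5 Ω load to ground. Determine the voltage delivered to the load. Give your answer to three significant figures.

The pot divides into 11.46 Ω above the wiper and 3.442 Ω below.
R_L loads the lower segment: effective lower R = 3.320 Ω.
Loaded-divider output: V_out = 6.05 × 0.2246 = 1.359 V.

V_out ≈ 1.36 V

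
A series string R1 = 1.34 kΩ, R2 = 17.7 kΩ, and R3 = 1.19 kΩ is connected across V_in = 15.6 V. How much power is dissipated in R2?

P ≈ 10.5 mW

Series current I = V_in/ΣR = 15.6/20.23 = 0.7711 mA.
P(R2) = I²·R2 = (0.7711)² × 17.7 = 10.53 mW.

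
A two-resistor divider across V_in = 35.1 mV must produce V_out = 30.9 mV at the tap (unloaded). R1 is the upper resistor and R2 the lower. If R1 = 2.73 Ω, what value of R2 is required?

The divider ratio is R2/(R1+R2) = 30.9/35.1 = 0.8803.
So R2 = R1 · V_out/(V_in − V_out) = 2.73 × 30.9/(35.1 − 30.9) = 2.73 × 7.357 = 20.08 Ω.

R2 ≈ 20.1 Ω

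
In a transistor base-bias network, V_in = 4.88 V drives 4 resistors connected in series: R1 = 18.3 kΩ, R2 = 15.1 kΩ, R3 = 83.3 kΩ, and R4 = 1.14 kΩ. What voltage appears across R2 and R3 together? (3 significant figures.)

Series total: ΣR = 18.3 + 15.1 + 83.3 + 1.14 = 117.8 kΩ.
R_{R2..R3} = 15.1 + 83.3 = 98.40 kΩ.
V = V_in · R/ΣR = 4.88 × 0.8350 = 4.075 V.

V ≈ 4.07 V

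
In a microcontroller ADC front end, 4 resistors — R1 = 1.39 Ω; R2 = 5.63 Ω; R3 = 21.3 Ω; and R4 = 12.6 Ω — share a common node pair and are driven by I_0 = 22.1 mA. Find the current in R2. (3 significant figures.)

Total conductance ΣG = 1/1.39 + 1/5.63 + 1/21.3 + 1/12.6 = 1.023 (units of 1/Ω).
Current divider: I(R2) = I_0 · G_k/ΣG = 22.1 × (0.1776/1.023) = 22.1 × 0.1736 = 3.836 mA.

I ≈ 3.84 mA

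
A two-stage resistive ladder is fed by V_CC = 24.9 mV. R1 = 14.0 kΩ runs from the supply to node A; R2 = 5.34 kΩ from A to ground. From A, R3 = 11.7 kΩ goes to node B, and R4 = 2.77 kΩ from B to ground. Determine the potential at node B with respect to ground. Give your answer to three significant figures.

V_B ≈ 1.04 mV

Node A sees R2 in parallel with the series input of stage 2, R3 + R4 = 14.47 kΩ.
R2 ‖ (R3+R4) = 3.901 kΩ.
First divider: V_A = V_CC · 3.901/(14.0 + 3.901) = 5.426 mV.
V_B = V_A × 0.1914 = 1.039 mV.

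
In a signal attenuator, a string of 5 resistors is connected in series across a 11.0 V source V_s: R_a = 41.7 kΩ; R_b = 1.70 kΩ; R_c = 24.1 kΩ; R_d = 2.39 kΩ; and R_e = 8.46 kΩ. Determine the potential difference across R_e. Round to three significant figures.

Series total: ΣR = 41.7 + 1.70 + 24.1 + 2.39 + 8.46 = 78.35 kΩ.
By the voltage-divider rule, V = 11.0 × 8.460/78.35 = 1.188 V.

V ≈ 1.19 V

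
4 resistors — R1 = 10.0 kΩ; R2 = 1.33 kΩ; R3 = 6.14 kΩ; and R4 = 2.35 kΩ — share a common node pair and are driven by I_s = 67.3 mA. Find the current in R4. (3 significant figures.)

Total conductance ΣG = 1/10.0 + 1/1.33 + 1/6.14 + 1/2.35 = 1.440 (units of 1/kΩ).
By the current-divider rule, I = I_s · G_k/ΣG = 67.3 × 0.2955 = 19.88 mA.

I ≈ 19.9 mA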